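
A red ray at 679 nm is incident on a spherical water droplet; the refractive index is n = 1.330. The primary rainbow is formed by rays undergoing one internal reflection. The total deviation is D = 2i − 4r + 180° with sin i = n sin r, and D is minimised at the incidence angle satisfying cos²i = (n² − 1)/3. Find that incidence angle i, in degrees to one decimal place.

59.6°

cos²i = (1.330² − 1)/3 = (1.76890 − 1)/3 = 0.25630.
cos i = 0.50626, so i = 59.585°.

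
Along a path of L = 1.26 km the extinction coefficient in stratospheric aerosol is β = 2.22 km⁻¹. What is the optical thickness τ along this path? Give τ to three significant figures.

τ = β·L = 2.22 × 1.26 = 2.7972.

2.80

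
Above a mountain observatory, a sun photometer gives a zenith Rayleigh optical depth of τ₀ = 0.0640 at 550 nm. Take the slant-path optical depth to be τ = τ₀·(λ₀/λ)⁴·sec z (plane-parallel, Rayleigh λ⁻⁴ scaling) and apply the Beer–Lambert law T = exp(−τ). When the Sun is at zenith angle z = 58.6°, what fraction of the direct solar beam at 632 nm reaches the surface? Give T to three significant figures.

sec 58.6° = 1.9194.
τ = 0.0640 × (550/632)⁴ × 1.9194 = 0.0640 × 0.5736 × 1.9194 = 0.0705.
T = exp(−0.0705) = 0.9320.

0.932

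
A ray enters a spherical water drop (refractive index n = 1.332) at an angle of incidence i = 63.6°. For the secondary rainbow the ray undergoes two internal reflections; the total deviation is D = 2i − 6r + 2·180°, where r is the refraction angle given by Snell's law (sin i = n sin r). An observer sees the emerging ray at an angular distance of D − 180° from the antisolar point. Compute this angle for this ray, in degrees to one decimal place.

sin r = sin 63.6° / 1.332 = 0.8957/1.332 = 0.6725; r = 42.26°.
D = 2·63.6° − 6·42.26° + 2·180° = 127.20° − 253.54° + 360° = 233.66°.
Angle from antisolar point = D − 180° = 53.66°.

53.7°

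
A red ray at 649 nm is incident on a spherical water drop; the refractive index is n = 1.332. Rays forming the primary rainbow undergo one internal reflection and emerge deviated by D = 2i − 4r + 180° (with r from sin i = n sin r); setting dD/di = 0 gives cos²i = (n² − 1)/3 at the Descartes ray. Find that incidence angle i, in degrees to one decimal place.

cos²i = (1.332² − 1)/3 = (1.77422 − 1)/3 = 0.25807.
cos i = 0.50801, so i = 59.469°.

59.5°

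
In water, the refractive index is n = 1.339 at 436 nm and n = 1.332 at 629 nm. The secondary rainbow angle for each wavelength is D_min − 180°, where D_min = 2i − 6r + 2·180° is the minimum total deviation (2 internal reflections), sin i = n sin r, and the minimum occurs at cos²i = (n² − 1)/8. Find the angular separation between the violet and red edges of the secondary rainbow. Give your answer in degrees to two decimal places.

1.82°

At 436 nm (n = 1.339): cos²i = 0.09912 → i = 71.650°, r = 45.141°, D_min = 232.451°, rainbow angle = 52.451°.
At 629 nm (n = 1.332): cos²i = 0.09678 → i = 71.875°, r = 45.520°, D_min = 230.628°, rainbow angle = 50.628°.
Angular width = |52.451° − 50.628°| = 1.823°.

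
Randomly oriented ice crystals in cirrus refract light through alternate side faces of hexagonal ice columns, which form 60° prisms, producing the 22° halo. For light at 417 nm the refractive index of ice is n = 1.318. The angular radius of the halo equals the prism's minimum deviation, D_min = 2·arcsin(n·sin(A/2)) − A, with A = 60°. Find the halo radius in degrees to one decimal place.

22.4°

n·sin(A/2) = 1.318 × sin 30° = 1.318 × 0.5000 = 0.6590.
D_min = 2·arcsin(0.6590) − 60° = 2 × 41.224° − 60° = 22.447°.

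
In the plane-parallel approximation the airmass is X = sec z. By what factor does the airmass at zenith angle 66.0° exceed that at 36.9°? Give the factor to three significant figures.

X(66.0°)/X(36.9°) = sec 66.0° / sec 36.9° = cos 36.9° / cos 66.0° = 0.7997/0.4067 = 1.9661.

1.97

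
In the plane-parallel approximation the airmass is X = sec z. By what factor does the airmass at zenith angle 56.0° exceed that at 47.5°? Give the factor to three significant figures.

1.21

X(56.0°)/X(47.5°) = sec 56.0° / sec 47.5° = cos 47.5° / cos 56.0° = 0.6756/0.5592 = 1.2082.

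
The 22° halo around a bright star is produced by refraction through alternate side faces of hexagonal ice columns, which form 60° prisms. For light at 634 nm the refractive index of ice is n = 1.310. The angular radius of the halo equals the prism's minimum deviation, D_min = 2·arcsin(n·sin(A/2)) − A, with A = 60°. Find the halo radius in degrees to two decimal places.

n·sin(A/2) = 1.310 × sin 30° = 1.310 × 0.5000 = 0.6550.
D_min = 2·arcsin(0.6550) − 60° = 2 × 40.920° − 60° = 21.839°.

21.84°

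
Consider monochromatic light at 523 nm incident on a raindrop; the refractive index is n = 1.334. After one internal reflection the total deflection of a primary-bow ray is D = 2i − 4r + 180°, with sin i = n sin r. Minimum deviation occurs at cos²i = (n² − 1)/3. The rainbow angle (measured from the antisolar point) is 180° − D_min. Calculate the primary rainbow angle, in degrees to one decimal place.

41.9°

cos²i = (1.77956 − 1)/3 = 0.25985; i = arccos(0.50976) = 59.352°.
sin r = sin 59.352°/1.334 = 0.64492; r = 40.159°.
D_min = 2·59.352° − 4·40.159° + 180° = 138.067°.
Rainbow angle = 180° − D_min = 41.933°.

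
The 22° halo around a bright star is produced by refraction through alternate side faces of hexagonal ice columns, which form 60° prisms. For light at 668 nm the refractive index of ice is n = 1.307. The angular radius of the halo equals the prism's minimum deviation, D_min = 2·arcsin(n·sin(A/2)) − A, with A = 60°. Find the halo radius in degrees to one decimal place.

n·sin(A/2) = 1.307 × sin 30° = 1.307 × 0.5000 = 0.6535.
D_min = 2·arcsin(0.6535) − 60° = 2 × 40.806° − 60° = 21.612°.

21.6°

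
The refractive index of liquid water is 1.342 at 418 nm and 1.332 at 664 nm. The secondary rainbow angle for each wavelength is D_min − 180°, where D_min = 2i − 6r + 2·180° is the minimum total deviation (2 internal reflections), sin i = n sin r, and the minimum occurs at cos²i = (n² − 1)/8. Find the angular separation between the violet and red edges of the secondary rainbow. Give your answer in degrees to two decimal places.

At 418 nm (n = 1.342): cos²i = 0.10012 → i = 71.554°, r = 44.981°, D_min = 233.222°, rainbow angle = 53.222°.
At 664 nm (n = 1.332): cos²i = 0.09678 → i = 71.875°, r = 45.520°, D_min = 230.628°, rainbow angle = 50.628°.
Angular width = |53.222° − 50.628°| = 2.594°.

2.59°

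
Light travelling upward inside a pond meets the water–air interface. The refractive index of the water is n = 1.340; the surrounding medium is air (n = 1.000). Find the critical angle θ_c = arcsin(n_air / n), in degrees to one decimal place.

sin θ_c = n_air / n = 1.000 / 1.340 = 0.7463.
θ_c = arcsin(0.7463) = 48.27°.

48.3°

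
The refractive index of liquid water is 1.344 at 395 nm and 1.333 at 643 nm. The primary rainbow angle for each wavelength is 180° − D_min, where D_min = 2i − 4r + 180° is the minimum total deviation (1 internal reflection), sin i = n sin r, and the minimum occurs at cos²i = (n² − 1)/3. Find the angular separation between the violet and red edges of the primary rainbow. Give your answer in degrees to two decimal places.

1.57°

At 395 nm (n = 1.344): cos²i = 0.26878 → i = 58.772°, r = 39.512°, D_min = 139.495°, rainbow angle = 40.505°.
At 643 nm (n = 1.333): cos²i = 0.25896 → i = 59.410°, r = 40.225°, D_min = 137.922°, rainbow angle = 42.078°.
Angular width = |40.505° − 42.078°| = 1.573°.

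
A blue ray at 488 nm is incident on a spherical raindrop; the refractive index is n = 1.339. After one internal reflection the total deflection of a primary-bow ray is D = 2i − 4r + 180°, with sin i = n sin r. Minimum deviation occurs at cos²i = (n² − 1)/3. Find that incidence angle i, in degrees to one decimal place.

59.1°

cos²i = (1.339² − 1)/3 = (1.79292 − 1)/3 = 0.26431.
cos i = 0.51411, so i = 59.062°.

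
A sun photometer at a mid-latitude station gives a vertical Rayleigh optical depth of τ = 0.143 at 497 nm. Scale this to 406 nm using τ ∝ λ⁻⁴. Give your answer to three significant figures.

τ(406 nm) = τ(497 nm) × (497/406)⁴ = 0.143 × (1.2241)⁴ = 0.143 × 2.2455 = 0.3211.

0.321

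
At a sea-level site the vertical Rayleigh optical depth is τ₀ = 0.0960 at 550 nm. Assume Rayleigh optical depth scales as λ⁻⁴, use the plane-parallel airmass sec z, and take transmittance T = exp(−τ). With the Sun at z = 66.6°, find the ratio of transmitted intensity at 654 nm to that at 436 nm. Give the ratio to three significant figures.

Airmass: sec 66.6° = 2.5180.
τ(654 nm) = 0.0960 × (550/654)⁴ × 2.5180 = 0.0960 × 0.5002 × 2.5180 = 0.1209.
τ(436 nm) = 0.0960 × (550/436)⁴ × 2.5180 = 0.0960 × 2.5322 × 2.5180 = 0.6121.
T(654)/T(436) = exp(τ_B − τ_A) = exp(0.4912) = 1.6343.

1.63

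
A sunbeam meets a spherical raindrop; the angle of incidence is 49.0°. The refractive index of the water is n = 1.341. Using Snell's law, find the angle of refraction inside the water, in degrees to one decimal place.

Snell: sin θ_r = sin θ_i / n = sin 49.0° / 1.341 = 0.7547 / 1.341 = 0.5628.
θ_r = arcsin(0.5628) = 34.25°.

34.2°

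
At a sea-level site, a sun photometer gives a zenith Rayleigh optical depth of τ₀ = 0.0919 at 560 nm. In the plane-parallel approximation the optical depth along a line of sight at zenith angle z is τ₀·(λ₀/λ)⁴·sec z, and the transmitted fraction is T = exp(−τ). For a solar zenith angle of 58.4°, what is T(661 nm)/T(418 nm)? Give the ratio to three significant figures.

Airmass: sec 58.4° = 1.9084.
τ(661 nm) = 0.0919 × (560/661)⁴ × 1.9084 = 0.0919 × 0.5152 × 1.9084 = 0.0904.
τ(418 nm) = 0.0919 × (560/418)⁴ × 1.9084 = 0.0919 × 3.2214 × 1.9084 = 0.5650.
T(661)/T(418) = exp(τ_B − τ_A) = exp(0.4746) = 1.6074.

1.61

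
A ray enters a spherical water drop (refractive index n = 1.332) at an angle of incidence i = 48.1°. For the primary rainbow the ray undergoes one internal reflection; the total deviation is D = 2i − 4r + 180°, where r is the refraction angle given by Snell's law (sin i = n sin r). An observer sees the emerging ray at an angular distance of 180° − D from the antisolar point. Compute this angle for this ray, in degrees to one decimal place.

39.7°

sin r = sin 48.1° / 1.332 = 0.7443/1.332 = 0.5588; r = 33.97°.
D = 2·48.1° − 4·33.97° + 180° = 96.20° − 135.89° + 180° = 140.31°.
Angle from antisolar point = 180° − D = 39.69°.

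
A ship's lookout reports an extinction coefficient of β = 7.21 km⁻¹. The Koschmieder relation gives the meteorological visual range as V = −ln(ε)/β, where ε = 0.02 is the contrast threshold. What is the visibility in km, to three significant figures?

0.543 km

V = −ln(0.02) / 7.21 = 3.912 / 7.21 = 0.5426 km.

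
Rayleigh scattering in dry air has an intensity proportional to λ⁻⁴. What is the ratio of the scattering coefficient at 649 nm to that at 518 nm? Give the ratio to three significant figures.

0.406

Rayleigh scattering ∝ λ⁻⁴, so the ratio of coefficients is the inverse fourth power of the wavelength ratio.
σ(649)/σ(518) = (518/649)⁴ = (0.7982)⁴ = 0.4058.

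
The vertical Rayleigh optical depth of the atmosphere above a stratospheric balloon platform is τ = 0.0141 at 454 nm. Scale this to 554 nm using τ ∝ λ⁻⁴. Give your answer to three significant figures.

0.00636

τ(554 nm) = τ(454 nm) × (454/554)⁴ = 0.0141 × (0.8195)⁴ = 0.0141 × 0.4510 = 0.0064.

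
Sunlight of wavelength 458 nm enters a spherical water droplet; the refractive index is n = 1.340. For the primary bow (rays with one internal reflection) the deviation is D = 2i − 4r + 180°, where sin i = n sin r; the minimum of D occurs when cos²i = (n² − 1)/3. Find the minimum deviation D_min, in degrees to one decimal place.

cos²i = (1.79560 − 1)/3 = 0.26520; i = arccos(0.51498) = 59.004°.
sin r = sin 59.004°/1.340 = 0.63971; r = 39.770°.
D_min = 2·59.004° − 4·39.770° + 180° = 138.929°.

138.9°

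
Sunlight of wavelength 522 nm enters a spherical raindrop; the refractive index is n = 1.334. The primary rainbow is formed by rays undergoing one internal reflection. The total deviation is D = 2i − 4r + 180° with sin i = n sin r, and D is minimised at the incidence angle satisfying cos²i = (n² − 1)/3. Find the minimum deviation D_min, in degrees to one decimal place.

cos²i = (1.77956 − 1)/3 = 0.25985; i = arccos(0.50976) = 59.352°.
sin r = sin 59.352°/1.334 = 0.64492; r = 40.159°.
D_min = 2·59.352° − 4·40.159° + 180° = 138.067°.

138.1°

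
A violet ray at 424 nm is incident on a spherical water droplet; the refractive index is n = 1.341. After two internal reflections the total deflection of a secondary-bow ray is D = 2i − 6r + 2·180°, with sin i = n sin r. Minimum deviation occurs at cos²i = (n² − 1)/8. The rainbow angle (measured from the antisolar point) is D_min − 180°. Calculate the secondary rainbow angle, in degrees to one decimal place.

cos²i = (1.79828 − 1)/8 = 0.09979; i = arccos(0.31589) = 71.586°.
sin r = sin 71.586°/1.341 = 0.70753; r = 45.034°.
D_min = 2·71.586° − 6·45.034° + 360° = 232.966°.
Rainbow angle = D_min − 180° = 52.966°.

53.0°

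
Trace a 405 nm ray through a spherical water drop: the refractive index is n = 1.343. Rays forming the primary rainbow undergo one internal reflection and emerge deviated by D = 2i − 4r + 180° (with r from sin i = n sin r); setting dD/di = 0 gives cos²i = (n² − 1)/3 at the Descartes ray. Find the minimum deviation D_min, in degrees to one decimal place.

139.4°

cos²i = (1.80365 − 1)/3 = 0.26788; i = arccos(0.51757) = 58.830°.
sin r = sin 58.830°/1.343 = 0.63711; r = 39.577°.
D_min = 2·58.830° − 4·39.577° + 180° = 139.354°.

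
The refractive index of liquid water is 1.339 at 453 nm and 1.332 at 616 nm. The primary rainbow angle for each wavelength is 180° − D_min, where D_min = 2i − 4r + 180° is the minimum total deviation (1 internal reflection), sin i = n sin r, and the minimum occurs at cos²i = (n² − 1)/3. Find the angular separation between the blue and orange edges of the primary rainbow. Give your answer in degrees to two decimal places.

At 453 nm (n = 1.339): cos²i = 0.26431 → i = 59.062°, r = 39.834°, D_min = 138.786°, rainbow angle = 41.214°.
At 616 nm (n = 1.332): cos²i = 0.25807 → i = 59.469°, r = 40.290°, D_min = 137.776°, rainbow angle = 42.224°.
Angular width = |41.214° − 42.224°| = 1.010°.

1.01°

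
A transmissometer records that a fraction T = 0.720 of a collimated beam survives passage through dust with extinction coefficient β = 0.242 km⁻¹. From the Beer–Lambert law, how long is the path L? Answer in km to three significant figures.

Beer–Lambert: T = exp(−βL) ⇒ L = −ln(T)/β = −ln(0.720)/0.242 = 0.3285/0.242 = 1.357 km.

1.36 km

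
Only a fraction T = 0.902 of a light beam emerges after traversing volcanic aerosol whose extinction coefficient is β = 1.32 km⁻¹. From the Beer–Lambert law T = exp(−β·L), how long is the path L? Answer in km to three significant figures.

0.0781 km

Beer–Lambert: T = exp(−βL) ⇒ L = −ln(T)/β = −ln(0.902)/1.32 = 0.1031/1.32 = 0.07814 km.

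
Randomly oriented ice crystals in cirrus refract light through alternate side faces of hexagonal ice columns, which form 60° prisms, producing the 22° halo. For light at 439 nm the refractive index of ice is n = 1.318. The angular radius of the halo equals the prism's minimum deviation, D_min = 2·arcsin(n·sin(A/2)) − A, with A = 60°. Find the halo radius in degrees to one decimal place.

22.4°

n·sin(A/2) = 1.318 × sin 30° = 1.318 × 0.5000 = 0.6590.
D_min = 2·arcsin(0.6590) − 60° = 2 × 41.224° − 60° = 22.447°.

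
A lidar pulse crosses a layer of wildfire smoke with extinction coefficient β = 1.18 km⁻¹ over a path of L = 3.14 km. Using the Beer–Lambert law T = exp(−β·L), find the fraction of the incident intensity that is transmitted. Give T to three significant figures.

τ = β·L = 1.18 × 3.14 = 3.7052.
T = exp(−3.7052) = 0.0246.

0.0246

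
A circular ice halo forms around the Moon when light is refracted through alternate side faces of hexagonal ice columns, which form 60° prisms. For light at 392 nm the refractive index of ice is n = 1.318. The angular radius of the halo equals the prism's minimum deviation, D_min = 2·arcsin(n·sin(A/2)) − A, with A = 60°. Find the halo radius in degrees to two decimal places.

22.45°

n·sin(A/2) = 1.318 × sin 30° = 1.318 × 0.5000 = 0.6590.
D_min = 2·arcsin(0.6590) − 60° = 2 × 41.224° − 60° = 22.447°.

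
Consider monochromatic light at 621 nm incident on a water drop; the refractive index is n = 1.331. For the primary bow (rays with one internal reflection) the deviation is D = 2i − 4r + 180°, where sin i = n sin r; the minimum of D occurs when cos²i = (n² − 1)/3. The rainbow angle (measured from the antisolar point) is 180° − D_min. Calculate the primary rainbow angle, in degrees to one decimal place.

42.4°

cos²i = (1.77156 − 1)/3 = 0.25719; i = arccos(0.50714) = 59.527°.
sin r = sin 59.527°/1.331 = 0.64753; r = 40.356°.
D_min = 2·59.527° − 4·40.356° + 180° = 137.630°.
Rainbow angle = 180° − D_min = 42.370°.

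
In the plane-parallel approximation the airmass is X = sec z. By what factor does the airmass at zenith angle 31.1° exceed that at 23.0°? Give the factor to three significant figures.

X(31.1°)/X(23.0°) = sec 31.1° / sec 23.0° = cos 23.0° / cos 31.1° = 0.9205/0.8563 = 1.0750.

1.08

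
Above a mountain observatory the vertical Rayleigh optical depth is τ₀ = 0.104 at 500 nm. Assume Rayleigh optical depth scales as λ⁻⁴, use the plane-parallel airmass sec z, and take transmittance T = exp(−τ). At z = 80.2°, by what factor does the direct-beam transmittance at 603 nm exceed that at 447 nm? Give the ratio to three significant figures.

Airmass: sec 80.2° = 5.8751.
τ(603 nm) = 0.104 × (500/603)⁴ × 5.8751 = 0.104 × 0.4727 × 5.8751 = 0.2888.
τ(447 nm) = 0.104 × (500/447)⁴ × 5.8751 = 0.104 × 1.5655 × 5.8751 = 0.9565.
T(603)/T(447) = exp(τ_B − τ_A) = exp(0.6677) = 1.9497.

1.95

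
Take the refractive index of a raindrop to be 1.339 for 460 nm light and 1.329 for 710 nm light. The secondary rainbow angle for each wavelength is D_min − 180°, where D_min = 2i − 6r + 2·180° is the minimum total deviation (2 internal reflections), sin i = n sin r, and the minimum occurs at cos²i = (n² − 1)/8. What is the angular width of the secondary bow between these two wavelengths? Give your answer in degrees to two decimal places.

2.61°

At 460 nm (n = 1.339): cos²i = 0.09912 → i = 71.650°, r = 45.141°, D_min = 232.451°, rainbow angle = 52.451°.
At 710 nm (n = 1.329): cos²i = 0.09578 → i = 71.972°, r = 45.685°, D_min = 229.837°, rainbow angle = 49.837°.
Angular width = |52.451° − 49.837°| = 2.614°.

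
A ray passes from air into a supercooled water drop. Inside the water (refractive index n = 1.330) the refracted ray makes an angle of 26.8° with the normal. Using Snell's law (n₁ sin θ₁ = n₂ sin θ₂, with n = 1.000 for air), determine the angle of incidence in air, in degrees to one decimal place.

36.8°

Snell: sin θ_i = n · sin θ_r = 1.330 × sin 26.8° = 1.330 × 0.4509 = 0.5997.
θ_i = arcsin(0.5997) = 36.85°.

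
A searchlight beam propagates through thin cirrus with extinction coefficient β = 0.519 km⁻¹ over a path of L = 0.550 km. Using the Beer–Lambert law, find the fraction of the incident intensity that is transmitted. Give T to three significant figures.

τ = β·L = 0.519 × 0.550 = 0.2855.
T = exp(−0.2855) = 0.7517.

0.752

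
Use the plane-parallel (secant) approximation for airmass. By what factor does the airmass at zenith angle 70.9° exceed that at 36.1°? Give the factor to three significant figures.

2.47

X(70.9°)/X(36.1°) = sec 70.9° / sec 36.1° = cos 36.1° / cos 70.9° = 0.8080/0.3272 = 2.4693.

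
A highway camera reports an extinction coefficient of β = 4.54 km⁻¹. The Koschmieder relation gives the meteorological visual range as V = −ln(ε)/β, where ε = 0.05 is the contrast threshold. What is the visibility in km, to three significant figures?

0.660 km

V = −ln(0.05) / 4.54 = 2.996 / 4.54 = 0.6599 km.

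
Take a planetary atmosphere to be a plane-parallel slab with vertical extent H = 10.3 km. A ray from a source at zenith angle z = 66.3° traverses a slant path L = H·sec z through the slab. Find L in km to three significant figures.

sec z = 1/cos 66.3° = 2.4879.
L = 10.3 × 2.4879 = 25.625 km.

25.6 km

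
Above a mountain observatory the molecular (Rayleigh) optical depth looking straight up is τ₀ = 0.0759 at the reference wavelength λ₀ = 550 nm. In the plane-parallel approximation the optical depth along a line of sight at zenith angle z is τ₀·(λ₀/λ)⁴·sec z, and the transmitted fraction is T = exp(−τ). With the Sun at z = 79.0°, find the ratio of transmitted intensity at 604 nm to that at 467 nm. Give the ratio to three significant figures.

Airmass: sec 79.0° = 5.2408.
τ(604 nm) = 0.0759 × (550/604)⁴ × 5.2408 = 0.0759 × 0.6875 × 5.2408 = 0.2735.
τ(467 nm) = 0.0759 × (550/467)⁴ × 5.2408 = 0.0759 × 1.9239 × 5.2408 = 0.7653.
T(604)/T(467) = exp(τ_B − τ_A) = exp(0.4918) = 1.6353.

1.64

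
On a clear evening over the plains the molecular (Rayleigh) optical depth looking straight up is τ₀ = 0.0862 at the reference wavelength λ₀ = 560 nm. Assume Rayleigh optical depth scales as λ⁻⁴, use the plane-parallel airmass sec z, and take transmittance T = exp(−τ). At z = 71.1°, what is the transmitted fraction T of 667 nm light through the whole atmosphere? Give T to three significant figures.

sec 71.1° = 3.0872.
τ = 0.0862 × (560/667)⁴ × 3.0872 = 0.0862 × 0.4969 × 3.0872 = 0.1322.
T = exp(−0.1322) = 0.8761.

0.876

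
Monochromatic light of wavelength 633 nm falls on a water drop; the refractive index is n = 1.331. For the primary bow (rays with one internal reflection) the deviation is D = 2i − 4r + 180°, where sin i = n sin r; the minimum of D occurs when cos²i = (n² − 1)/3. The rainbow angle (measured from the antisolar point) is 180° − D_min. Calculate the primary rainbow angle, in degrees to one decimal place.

42.4°

cos²i = (1.77156 − 1)/3 = 0.25719; i = arccos(0.50714) = 59.527°.
sin r = sin 59.527°/1.331 = 0.64753; r = 40.356°.
D_min = 2·59.527° − 4·40.356° + 180° = 137.630°.
Rainbow angle = 180° − D_min = 42.370°.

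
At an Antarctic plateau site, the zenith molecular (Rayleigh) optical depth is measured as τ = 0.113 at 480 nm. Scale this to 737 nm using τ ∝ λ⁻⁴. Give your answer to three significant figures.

0.0203

τ(737 nm) = τ(480 nm) × (480/737)⁴ = 0.113 × (0.6513)⁴ = 0.113 × 0.1799 = 0.0203.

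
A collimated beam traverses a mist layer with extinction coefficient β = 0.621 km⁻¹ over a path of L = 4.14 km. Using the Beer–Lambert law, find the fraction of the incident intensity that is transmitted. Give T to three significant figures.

τ = β·L = 0.621 × 4.14 = 2.5709.
T = exp(−2.5709) = 0.0765.

0.0765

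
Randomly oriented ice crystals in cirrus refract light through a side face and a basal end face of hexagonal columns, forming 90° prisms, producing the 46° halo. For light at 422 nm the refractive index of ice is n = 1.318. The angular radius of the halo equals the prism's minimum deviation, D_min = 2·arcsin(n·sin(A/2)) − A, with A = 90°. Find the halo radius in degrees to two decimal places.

n·sin(A/2) = 1.318 × sin 45° = 1.318 × 0.7071 = 0.9320.
D_min = 2·arcsin(0.9320) − 90° = 2 × 68.743° − 90° = 47.487°.

47.49°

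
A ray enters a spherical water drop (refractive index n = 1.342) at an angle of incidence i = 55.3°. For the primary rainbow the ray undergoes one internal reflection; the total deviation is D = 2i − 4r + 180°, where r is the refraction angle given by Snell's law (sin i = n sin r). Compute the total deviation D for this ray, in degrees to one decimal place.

139.5°

sin r = sin 55.3° / 1.342 = 0.8221/1.342 = 0.6126; r = 37.78°.
D = 2·55.3° − 4·37.78° + 180° = 110.60° − 151.12° + 180° = 139.48°.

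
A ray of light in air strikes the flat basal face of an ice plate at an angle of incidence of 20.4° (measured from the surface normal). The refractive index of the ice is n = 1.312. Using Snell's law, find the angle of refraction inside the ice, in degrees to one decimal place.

Snell: sin θ_r = sin θ_i / n = sin 20.4° / 1.312 = 0.3486 / 1.312 = 0.2657.
θ_r = arcsin(0.2657) = 15.41°.

15.4°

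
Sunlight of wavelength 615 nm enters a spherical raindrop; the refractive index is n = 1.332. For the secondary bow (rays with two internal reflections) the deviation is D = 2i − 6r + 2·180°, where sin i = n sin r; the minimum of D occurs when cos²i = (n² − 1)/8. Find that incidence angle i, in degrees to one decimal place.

cos²i = (1.332² − 1)/8 = (1.77422 − 1)/8 = 0.09678.
cos i = 0.31109, so i = 71.875°.

71.9°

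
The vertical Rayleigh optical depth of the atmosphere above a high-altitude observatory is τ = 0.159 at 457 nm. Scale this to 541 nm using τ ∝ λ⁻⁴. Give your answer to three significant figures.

τ(541 nm) = τ(457 nm) × (457/541)⁴ = 0.159 × (0.8447)⁴ = 0.159 × 0.5092 = 0.0810.

0.0810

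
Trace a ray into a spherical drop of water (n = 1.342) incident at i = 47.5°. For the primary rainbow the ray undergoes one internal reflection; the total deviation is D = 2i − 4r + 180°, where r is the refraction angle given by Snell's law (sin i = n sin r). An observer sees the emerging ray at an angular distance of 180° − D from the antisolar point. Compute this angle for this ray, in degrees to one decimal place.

sin r = sin 47.5° / 1.342 = 0.7373/1.342 = 0.5494; r = 33.32°.
D = 2·47.5° − 4·33.32° + 180° = 95.00° − 133.30° + 180° = 141.70°.
Angle from antisolar point = 180° − D = 38.30°.

38.3°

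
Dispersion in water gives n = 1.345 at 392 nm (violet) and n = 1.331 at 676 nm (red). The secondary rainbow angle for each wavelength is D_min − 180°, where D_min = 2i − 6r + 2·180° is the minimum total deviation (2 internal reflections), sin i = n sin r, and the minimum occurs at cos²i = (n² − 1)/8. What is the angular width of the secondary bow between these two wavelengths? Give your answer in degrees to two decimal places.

3.62°

At 392 nm (n = 1.345): cos²i = 0.10113 → i = 71.458°, r = 44.821°, D_min = 233.987°, rainbow angle = 53.987°.
At 676 nm (n = 1.331): cos²i = 0.09645 → i = 71.907°, r = 45.575°, D_min = 230.365°, rainbow angle = 50.365°.
Angular width = |53.987° − 50.365°| = 3.622°.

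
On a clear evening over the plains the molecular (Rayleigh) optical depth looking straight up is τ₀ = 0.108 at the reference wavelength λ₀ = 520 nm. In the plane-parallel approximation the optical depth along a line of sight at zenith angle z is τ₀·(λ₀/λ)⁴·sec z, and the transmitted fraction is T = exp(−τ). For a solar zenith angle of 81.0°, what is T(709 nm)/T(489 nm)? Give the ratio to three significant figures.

Airmass: sec 81.0° = 6.3925.
τ(709 nm) = 0.108 × (520/709)⁴ × 6.3925 = 0.108 × 0.2894 × 6.3925 = 0.1998.
τ(489 nm) = 0.108 × (520/489)⁴ × 6.3925 = 0.108 × 1.2787 × 6.3925 = 0.8828.
T(709)/T(489) = exp(τ_B − τ_A) = exp(0.6830) = 1.9799.

1.98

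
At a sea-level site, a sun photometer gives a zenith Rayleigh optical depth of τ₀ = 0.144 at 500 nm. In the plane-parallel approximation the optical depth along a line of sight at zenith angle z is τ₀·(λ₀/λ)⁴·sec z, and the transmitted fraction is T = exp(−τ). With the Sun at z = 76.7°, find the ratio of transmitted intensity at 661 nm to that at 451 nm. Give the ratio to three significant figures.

2.10

Airmass: sec 76.7° = 4.3469.
τ(661 nm) = 0.144 × (500/661)⁴ × 4.3469 = 0.144 × 0.3274 × 4.3469 = 0.2049.
τ(451 nm) = 0.144 × (500/451)⁴ × 4.3469 = 0.144 × 1.5107 × 4.3469 = 0.9456.
T(661)/T(451) = exp(τ_B − τ_A) = exp(0.7407) = 2.0974.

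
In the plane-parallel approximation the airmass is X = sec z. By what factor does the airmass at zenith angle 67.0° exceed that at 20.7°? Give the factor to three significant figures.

X(67.0°)/X(20.7°) = sec 67.0° / sec 20.7° = cos 20.7° / cos 67.0° = 0.9354/0.3907 = 2.3941.

2.39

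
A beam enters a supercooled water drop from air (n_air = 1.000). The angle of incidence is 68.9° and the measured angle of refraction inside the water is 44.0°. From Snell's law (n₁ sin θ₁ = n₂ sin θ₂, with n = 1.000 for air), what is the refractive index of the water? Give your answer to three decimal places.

1.343

n = sin θ_i / sin θ_r = sin 68.9° / sin 44.0° = 0.9330 / 0.6947 = 1.3430.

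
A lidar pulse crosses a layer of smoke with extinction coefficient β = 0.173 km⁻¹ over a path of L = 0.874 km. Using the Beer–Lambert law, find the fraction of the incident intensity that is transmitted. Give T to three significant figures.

τ = β·L = 0.173 × 0.874 = 0.1512.
T = exp(−0.1512) = 0.8597.

0.860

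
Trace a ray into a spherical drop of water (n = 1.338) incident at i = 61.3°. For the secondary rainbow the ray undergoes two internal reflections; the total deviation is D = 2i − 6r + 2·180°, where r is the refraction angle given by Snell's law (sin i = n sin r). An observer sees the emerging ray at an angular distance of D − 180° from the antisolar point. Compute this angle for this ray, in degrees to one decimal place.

sin r = sin 61.3° / 1.338 = 0.8771/1.338 = 0.6556; r = 40.96°.
D = 2·61.3° − 6·40.96° + 2·180° = 122.60° − 245.78° + 360° = 236.82°.
Angle from antisolar point = D − 180° = 56.82°.

56.8°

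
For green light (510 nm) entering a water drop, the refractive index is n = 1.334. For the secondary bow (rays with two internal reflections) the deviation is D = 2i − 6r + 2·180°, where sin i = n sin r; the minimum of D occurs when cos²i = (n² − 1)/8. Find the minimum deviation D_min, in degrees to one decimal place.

cos²i = (1.77956 − 1)/8 = 0.09744; i = arccos(0.31216) = 71.810°.
sin r = sin 71.810°/1.334 = 0.71217; r = 45.411°.
D_min = 2·71.810° − 6·45.411° + 360° = 231.153°.

231.2°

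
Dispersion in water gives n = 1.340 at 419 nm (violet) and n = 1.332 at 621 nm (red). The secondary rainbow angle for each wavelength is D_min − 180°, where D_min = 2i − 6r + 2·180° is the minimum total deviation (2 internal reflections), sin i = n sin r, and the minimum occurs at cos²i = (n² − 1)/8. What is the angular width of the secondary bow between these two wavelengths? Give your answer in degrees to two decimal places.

2.08°

At 419 nm (n = 1.340): cos²i = 0.09945 → i = 71.618°, r = 45.088°, D_min = 232.709°, rainbow angle = 52.709°.
At 621 nm (n = 1.332): cos²i = 0.09678 → i = 71.875°, r = 45.520°, D_min = 230.628°, rainbow angle = 50.628°.
Angular width = |52.709° − 50.628°| = 2.080°.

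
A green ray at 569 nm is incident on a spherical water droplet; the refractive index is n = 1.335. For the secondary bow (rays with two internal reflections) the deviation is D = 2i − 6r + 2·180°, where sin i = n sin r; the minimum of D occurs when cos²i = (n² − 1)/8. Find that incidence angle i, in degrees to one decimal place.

71.8°

cos²i = (1.335² − 1)/8 = (1.78222 − 1)/8 = 0.09778.
cos i = 0.31269, so i = 71.778°.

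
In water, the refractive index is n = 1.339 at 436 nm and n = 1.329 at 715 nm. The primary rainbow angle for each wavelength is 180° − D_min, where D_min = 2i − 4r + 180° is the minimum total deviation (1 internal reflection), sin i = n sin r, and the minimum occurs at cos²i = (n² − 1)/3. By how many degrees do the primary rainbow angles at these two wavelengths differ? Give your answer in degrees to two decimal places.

At 436 nm (n = 1.339): cos²i = 0.26431 → i = 59.062°, r = 39.834°, D_min = 138.786°, rainbow angle = 41.214°.
At 715 nm (n = 1.329): cos²i = 0.25541 → i = 59.643°, r = 40.487°, D_min = 137.337°, rainbow angle = 42.663°.
Angular width = |41.214° − 42.663°| = 1.450°.

1.45°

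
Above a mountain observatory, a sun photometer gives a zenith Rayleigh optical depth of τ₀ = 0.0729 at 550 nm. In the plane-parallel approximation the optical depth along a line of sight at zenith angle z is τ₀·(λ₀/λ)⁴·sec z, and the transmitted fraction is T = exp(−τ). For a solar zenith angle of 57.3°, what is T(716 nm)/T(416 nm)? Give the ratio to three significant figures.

1.44

Airmass: sec 57.3° = 1.8510.
τ(716 nm) = 0.0729 × (550/716)⁴ × 1.8510 = 0.0729 × 0.3482 × 1.8510 = 0.0470.
τ(416 nm) = 0.0729 × (550/416)⁴ × 1.8510 = 0.0729 × 3.0555 × 1.8510 = 0.4123.
T(716)/T(416) = exp(τ_B − τ_A) = exp(0.3653) = 1.4410.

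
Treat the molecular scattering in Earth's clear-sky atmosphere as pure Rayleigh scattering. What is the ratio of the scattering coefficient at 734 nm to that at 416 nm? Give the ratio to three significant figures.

0.103

Rayleigh scattering ∝ λ⁻⁴, so the ratio of coefficients is the inverse fourth power of the wavelength ratio.
σ(734)/σ(416) = (416/734)⁴ = (0.5668)⁴ = 0.1032.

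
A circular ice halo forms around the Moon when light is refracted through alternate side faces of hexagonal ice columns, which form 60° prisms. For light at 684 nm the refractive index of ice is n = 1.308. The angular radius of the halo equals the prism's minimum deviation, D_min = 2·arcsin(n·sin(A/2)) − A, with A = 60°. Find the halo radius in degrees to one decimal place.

21.7°

n·sin(A/2) = 1.308 × sin 30° = 1.308 × 0.5000 = 0.6540.
D_min = 2·arcsin(0.6540) − 60° = 2 × 40.844° − 60° = 21.688°.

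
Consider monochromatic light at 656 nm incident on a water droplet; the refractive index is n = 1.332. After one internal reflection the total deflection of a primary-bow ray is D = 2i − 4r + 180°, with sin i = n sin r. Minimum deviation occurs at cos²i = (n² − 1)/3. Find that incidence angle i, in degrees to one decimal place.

cos²i = (1.332² − 1)/3 = (1.77422 − 1)/3 = 0.25807.
cos i = 0.50801, so i = 59.469°.

59.5°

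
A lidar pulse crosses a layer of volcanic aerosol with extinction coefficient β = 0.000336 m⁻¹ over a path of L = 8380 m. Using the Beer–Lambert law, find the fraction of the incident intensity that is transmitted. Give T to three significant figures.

τ = β·L = 0.000336 × 8380 = 2.8157.
T = exp(−2.8157) = 0.0599.

0.0599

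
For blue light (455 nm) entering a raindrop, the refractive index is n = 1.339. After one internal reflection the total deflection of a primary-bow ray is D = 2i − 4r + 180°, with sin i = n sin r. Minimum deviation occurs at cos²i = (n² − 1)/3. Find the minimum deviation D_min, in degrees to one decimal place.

138.8°

cos²i = (1.79292 − 1)/3 = 0.26431; i = arccos(0.51411) = 59.062°.
sin r = sin 59.062°/1.339 = 0.64057; r = 39.834°.
D_min = 2·59.062° − 4·39.834° + 180° = 138.786°.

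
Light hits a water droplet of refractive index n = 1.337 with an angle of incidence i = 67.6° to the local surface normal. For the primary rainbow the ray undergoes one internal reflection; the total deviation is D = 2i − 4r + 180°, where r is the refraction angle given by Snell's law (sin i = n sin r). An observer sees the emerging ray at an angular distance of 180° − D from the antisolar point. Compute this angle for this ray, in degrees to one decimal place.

39.8°

sin r = sin 67.6° / 1.337 = 0.9245/1.337 = 0.6915; r = 43.75°.
D = 2·67.6° − 4·43.75° + 180° = 135.20° − 175.00° + 180° = 140.20°.
Angle from antisolar point = 180° − D = 39.80°.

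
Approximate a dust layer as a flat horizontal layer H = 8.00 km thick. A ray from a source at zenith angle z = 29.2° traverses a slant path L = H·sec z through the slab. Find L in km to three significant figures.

sec z = 1/cos 29.2° = 1.1456.
L = 8.00 × 1.1456 = 9.165 km.

9.16 km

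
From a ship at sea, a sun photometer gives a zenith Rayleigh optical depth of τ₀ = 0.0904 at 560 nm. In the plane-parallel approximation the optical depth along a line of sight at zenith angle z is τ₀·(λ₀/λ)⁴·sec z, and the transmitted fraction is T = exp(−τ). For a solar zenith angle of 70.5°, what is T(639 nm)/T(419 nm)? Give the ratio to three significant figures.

2.02

Airmass: sec 70.5° = 2.9957.
τ(639 nm) = 0.0904 × (560/639)⁴ × 2.9957 = 0.0904 × 0.5899 × 2.9957 = 0.1597.
τ(419 nm) = 0.0904 × (560/419)⁴ × 2.9957 = 0.0904 × 3.1908 × 2.9957 = 0.8641.
T(639)/T(419) = exp(τ_B − τ_A) = exp(0.7044) = 2.0226.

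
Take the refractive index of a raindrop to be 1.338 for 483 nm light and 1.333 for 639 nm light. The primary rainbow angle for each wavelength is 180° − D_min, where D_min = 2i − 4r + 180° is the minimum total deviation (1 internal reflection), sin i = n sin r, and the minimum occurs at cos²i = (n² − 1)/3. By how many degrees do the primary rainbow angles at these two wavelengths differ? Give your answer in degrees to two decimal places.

At 483 nm (n = 1.338): cos²i = 0.26341 → i = 59.120°, r = 39.899°, D_min = 138.643°, rainbow angle = 41.357°.
At 639 nm (n = 1.333): cos²i = 0.25896 → i = 59.410°, r = 40.225°, D_min = 137.922°, rainbow angle = 42.078°.
Angular width = |41.357° − 42.078°| = 0.722°.

0.72°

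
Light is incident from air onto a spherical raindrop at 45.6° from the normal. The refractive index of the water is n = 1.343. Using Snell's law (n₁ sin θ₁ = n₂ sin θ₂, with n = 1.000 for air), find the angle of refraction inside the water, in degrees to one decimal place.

Snell: sin θ_r = sin θ_i / n = sin 45.6° / 1.343 = 0.7145 / 1.343 = 0.5320.
θ_r = arcsin(0.5320) = 32.14°.

32.1°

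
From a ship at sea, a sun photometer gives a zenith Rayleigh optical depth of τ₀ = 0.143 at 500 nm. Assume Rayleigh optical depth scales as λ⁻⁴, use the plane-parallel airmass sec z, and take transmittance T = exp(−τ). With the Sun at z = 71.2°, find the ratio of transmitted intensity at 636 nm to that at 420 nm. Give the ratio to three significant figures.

Airmass: sec 71.2° = 3.1030.
τ(636 nm) = 0.143 × (500/636)⁴ × 3.1030 = 0.143 × 0.3820 × 3.1030 = 0.1695.
τ(420 nm) = 0.143 × (500/420)⁴ × 3.1030 = 0.143 × 2.0086 × 3.1030 = 0.8913.
T(636)/T(420) = exp(τ_B − τ_A) = exp(0.7218) = 2.0581.

2.06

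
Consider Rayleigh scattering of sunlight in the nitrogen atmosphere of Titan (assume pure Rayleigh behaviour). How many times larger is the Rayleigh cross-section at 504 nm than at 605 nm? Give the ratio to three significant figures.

Rayleigh scattering ∝ λ⁻⁴, so the ratio of coefficients is the inverse fourth power of the wavelength ratio.
σ(504)/σ(605) = (605/504)⁴ = (1.2004)⁴ = 2.076.

2.08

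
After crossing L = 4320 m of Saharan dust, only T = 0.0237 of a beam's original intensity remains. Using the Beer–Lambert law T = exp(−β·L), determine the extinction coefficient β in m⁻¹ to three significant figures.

0.000866 m⁻¹

Beer–Lambert: T = exp(−βL) ⇒ β = −ln(T)/L = −ln(0.0237)/4320 = 3.7423/4320 = 0.0008663 m⁻¹.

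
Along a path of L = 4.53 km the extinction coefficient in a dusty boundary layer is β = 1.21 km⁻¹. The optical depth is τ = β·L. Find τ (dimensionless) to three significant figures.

5.48

τ = β·L = 1.21 × 4.53 = 5.4813.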